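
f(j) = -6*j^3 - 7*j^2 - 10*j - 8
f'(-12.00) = -2434.00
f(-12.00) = 9472.00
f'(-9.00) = -1342.00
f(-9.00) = 3889.00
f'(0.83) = -34.02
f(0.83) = -24.55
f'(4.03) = -358.76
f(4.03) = -554.69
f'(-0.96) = -13.15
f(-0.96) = 0.46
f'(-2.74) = -106.78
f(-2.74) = 90.27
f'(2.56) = -163.80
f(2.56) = -180.14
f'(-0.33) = -7.34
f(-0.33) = -5.25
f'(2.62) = -170.24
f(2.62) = -190.16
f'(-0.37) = -7.28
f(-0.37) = -4.95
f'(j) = -18*j^2 - 14*j - 10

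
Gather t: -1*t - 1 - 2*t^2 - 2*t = -2*t^2 - 3*t - 1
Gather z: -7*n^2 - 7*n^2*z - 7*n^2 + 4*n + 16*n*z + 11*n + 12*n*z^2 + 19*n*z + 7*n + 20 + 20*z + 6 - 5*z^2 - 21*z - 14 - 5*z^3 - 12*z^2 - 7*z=-14*n^2 + 22*n - 5*z^3 + z^2*(12*n - 17) + z*(-7*n^2 + 35*n - 8) + 12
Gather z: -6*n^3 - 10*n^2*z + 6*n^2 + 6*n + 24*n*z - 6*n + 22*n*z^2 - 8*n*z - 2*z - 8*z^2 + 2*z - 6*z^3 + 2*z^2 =-6*n^3 + 6*n^2 - 6*z^3 + z^2*(22*n - 6) + z*(-10*n^2 + 16*n)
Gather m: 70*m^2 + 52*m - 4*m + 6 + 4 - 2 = 70*m^2 + 48*m + 8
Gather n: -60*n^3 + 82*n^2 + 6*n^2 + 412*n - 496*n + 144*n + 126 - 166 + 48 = -60*n^3 + 88*n^2 + 60*n + 8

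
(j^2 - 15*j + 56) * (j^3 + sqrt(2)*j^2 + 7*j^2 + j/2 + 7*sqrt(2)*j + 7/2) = j^5 - 8*j^4 + sqrt(2)*j^4 - 97*j^3/2 - 8*sqrt(2)*j^3 - 49*sqrt(2)*j^2 + 388*j^2 - 49*j/2 + 392*sqrt(2)*j + 196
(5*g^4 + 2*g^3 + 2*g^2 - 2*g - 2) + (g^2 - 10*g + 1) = 5*g^4 + 2*g^3 + 3*g^2 - 12*g - 1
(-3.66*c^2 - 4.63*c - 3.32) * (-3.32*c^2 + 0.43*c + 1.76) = 12.1512*c^4 + 13.7978*c^3 + 2.5899*c^2 - 9.5764*c - 5.8432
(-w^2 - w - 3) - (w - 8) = -w^2 - 2*w + 5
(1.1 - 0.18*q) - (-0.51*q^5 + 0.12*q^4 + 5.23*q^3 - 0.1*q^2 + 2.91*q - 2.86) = 0.51*q^5 - 0.12*q^4 - 5.23*q^3 + 0.1*q^2 - 3.09*q + 3.96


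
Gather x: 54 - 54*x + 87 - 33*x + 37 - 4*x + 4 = 182 - 91*x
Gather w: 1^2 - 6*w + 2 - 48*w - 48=-54*w - 45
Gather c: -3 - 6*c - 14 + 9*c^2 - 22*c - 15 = 9*c^2 - 28*c - 32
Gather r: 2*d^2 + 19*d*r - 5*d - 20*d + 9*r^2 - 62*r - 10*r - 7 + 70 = 2*d^2 - 25*d + 9*r^2 + r*(19*d - 72) + 63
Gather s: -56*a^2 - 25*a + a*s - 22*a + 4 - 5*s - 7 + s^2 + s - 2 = -56*a^2 - 47*a + s^2 + s*(a - 4) - 5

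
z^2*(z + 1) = z^3 + z^2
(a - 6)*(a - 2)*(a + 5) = a^3 - 3*a^2 - 28*a + 60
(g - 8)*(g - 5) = g^2 - 13*g + 40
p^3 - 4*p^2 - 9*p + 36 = (p - 4)*(p - 3)*(p + 3)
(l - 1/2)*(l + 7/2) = l^2 + 3*l - 7/4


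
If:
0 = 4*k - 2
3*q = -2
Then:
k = 1/2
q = -2/3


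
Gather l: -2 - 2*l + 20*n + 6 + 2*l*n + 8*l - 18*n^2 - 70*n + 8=l*(2*n + 6) - 18*n^2 - 50*n + 12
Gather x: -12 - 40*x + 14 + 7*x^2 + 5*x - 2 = 7*x^2 - 35*x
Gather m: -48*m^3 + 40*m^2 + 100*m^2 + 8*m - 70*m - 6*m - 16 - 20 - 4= -48*m^3 + 140*m^2 - 68*m - 40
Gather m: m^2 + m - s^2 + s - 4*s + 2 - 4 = m^2 + m - s^2 - 3*s - 2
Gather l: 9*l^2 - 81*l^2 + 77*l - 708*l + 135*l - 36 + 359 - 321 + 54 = -72*l^2 - 496*l + 56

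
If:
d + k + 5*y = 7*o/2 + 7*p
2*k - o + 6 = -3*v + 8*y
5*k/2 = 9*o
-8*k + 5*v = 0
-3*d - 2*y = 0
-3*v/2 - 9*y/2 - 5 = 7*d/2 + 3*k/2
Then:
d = 3316/24479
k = -28620/24479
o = -7950/24479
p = -22349/171353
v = -45792/24479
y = -4974/24479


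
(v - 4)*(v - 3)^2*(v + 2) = v^4 - 8*v^3 + 13*v^2 + 30*v - 72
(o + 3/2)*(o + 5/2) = o^2 + 4*o + 15/4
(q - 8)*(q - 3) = q^2 - 11*q + 24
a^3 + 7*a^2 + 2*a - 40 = (a - 2)*(a + 4)*(a + 5)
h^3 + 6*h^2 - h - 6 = (h - 1)*(h + 1)*(h + 6)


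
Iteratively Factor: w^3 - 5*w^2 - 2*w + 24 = (w - 3)*(w^2 - 2*w - 8) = (w - 3)*(w + 2)*(w - 4)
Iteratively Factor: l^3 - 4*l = (l + 2)*(l^2 - 2*l) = (l - 2)*(l + 2)*(l)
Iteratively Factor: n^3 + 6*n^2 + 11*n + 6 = (n + 1)*(n^2 + 5*n + 6) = (n + 1)*(n + 3)*(n + 2)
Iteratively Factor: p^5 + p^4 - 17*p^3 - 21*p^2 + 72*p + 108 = (p - 3)*(p^4 + 4*p^3 - 5*p^2 - 36*p - 36) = (p - 3)*(p + 3)*(p^3 + p^2 - 8*p - 12) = (p - 3)^2*(p + 3)*(p^2 + 4*p + 4) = (p - 3)^2*(p + 2)*(p + 3)*(p + 2)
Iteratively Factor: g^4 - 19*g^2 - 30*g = (g + 2)*(g^3 - 2*g^2 - 15*g) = (g + 2)*(g + 3)*(g^2 - 5*g) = g*(g + 2)*(g + 3)*(g - 5)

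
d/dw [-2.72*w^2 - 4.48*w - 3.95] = -5.44*w - 4.48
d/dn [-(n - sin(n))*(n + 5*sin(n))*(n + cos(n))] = (n - sin(n))*(n + 5*sin(n))*(sin(n) - 1) - (n - sin(n))*(n + cos(n))*(5*cos(n) + 1) + (n + 5*sin(n))*(n + cos(n))*(cos(n) - 1)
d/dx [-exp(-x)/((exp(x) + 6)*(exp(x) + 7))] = (3*exp(2*x) + 26*exp(x) + 42)*exp(-x)/(exp(4*x) + 26*exp(3*x) + 253*exp(2*x) + 1092*exp(x) + 1764)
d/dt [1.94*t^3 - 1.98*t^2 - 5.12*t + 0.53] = 5.82*t^2 - 3.96*t - 5.12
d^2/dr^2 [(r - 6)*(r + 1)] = 2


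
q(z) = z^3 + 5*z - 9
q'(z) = 3*z^2 + 5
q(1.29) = -0.40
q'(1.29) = 9.99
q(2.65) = 22.86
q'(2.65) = 26.07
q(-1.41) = -18.85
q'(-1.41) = 10.96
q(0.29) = -7.53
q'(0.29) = 5.25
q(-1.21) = -16.82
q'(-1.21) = 9.39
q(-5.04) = -162.22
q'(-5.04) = 81.20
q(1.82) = 6.13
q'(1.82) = 14.94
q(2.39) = 16.60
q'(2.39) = 22.14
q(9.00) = 765.00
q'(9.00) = 248.00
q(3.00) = 33.00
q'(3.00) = 32.00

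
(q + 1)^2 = q^2 + 2*q + 1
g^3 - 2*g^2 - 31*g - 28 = (g - 7)*(g + 1)*(g + 4)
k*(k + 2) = k^2 + 2*k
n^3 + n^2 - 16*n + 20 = (n - 2)^2*(n + 5)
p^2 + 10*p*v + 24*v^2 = (p + 4*v)*(p + 6*v)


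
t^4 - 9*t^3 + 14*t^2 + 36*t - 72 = (t - 6)*(t - 3)*(t - 2)*(t + 2)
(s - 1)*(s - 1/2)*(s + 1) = s^3 - s^2/2 - s + 1/2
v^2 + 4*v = v*(v + 4)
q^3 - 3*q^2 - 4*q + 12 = (q - 3)*(q - 2)*(q + 2)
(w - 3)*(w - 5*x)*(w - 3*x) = w^3 - 8*w^2*x - 3*w^2 + 15*w*x^2 + 24*w*x - 45*x^2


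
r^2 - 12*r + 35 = (r - 7)*(r - 5)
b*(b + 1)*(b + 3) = b^3 + 4*b^2 + 3*b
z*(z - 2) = z^2 - 2*z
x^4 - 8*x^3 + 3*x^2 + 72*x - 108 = (x - 6)*(x - 3)*(x - 2)*(x + 3)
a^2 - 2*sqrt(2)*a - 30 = (a - 5*sqrt(2))*(a + 3*sqrt(2))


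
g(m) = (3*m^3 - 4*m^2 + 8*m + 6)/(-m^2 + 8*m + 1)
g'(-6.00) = -2.16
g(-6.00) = 10.05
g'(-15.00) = -2.68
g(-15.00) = 32.38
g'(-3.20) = -1.72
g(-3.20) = 4.56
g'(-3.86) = -1.85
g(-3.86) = 5.74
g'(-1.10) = -1.61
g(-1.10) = 1.29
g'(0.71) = -0.74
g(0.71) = 1.74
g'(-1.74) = -1.47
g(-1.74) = 2.25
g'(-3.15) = -1.72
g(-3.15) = 4.47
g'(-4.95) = -2.02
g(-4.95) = 7.85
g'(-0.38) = -9.72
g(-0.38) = -1.02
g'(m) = (2*m - 8)*(3*m^3 - 4*m^2 + 8*m + 6)/(-m^2 + 8*m + 1)^2 + (9*m^2 - 8*m + 8)/(-m^2 + 8*m + 1)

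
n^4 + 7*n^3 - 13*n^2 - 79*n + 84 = (n - 3)*(n - 1)*(n + 4)*(n + 7)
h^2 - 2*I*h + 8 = (h - 4*I)*(h + 2*I)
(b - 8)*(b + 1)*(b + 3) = b^3 - 4*b^2 - 29*b - 24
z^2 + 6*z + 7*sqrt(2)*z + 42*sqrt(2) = (z + 6)*(z + 7*sqrt(2))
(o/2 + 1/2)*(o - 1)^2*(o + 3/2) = o^4/2 + o^3/4 - 5*o^2/4 - o/4 + 3/4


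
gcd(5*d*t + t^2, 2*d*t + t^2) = t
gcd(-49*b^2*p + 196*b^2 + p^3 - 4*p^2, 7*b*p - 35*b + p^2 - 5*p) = 7*b + p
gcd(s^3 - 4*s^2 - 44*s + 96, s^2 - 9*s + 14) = s - 2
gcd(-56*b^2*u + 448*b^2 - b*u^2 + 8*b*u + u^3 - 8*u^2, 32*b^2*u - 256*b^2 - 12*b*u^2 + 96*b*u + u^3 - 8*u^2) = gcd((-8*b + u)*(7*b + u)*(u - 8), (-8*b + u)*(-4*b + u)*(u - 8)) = -8*b*u + 64*b + u^2 - 8*u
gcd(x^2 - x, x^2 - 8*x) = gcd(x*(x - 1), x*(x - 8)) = x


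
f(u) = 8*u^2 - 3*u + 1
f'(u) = 16*u - 3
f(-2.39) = 53.87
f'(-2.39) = -41.24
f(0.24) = 0.74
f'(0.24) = 0.84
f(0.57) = 1.89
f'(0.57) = 6.12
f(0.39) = 1.05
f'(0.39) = 3.24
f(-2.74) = 69.28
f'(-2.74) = -46.84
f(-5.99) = 306.01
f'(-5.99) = -98.84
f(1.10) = 7.38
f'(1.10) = 14.60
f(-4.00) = 141.00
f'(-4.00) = -67.00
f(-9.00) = 676.00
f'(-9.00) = -147.00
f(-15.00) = 1846.00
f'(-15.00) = -243.00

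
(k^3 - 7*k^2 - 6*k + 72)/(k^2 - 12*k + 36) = (k^2 - k - 12)/(k - 6)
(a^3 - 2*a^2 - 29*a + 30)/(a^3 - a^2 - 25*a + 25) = (a - 6)/(a - 5)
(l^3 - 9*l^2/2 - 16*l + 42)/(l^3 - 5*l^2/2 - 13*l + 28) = (l - 6)/(l - 4)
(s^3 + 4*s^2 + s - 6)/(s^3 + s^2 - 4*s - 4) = (s^2 + 2*s - 3)/(s^2 - s - 2)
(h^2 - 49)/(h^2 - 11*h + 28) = (h + 7)/(h - 4)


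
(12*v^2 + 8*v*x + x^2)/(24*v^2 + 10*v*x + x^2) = (2*v + x)/(4*v + x)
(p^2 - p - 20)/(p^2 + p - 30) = (p + 4)/(p + 6)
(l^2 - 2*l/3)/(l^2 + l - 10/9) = 3*l/(3*l + 5)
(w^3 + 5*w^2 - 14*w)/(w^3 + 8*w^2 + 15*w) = (w^2 + 5*w - 14)/(w^2 + 8*w + 15)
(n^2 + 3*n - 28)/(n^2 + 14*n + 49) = (n - 4)/(n + 7)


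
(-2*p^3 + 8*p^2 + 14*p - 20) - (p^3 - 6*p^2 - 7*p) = -3*p^3 + 14*p^2 + 21*p - 20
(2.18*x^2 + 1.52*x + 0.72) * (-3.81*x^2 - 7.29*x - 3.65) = -8.3058*x^4 - 21.6834*x^3 - 21.781*x^2 - 10.7968*x - 2.628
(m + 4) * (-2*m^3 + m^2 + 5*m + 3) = -2*m^4 - 7*m^3 + 9*m^2 + 23*m + 12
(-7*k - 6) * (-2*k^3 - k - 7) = 14*k^4 + 12*k^3 + 7*k^2 + 55*k + 42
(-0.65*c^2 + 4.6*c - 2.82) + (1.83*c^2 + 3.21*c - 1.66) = 1.18*c^2 + 7.81*c - 4.48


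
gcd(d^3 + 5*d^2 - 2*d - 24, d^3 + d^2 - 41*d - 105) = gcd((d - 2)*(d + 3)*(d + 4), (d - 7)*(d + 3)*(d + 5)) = d + 3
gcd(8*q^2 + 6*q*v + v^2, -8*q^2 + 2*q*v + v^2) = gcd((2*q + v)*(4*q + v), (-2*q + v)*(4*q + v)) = 4*q + v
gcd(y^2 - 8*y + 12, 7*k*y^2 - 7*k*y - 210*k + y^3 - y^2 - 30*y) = y - 6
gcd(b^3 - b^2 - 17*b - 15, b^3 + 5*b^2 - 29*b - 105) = b^2 - 2*b - 15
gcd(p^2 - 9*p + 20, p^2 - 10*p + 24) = p - 4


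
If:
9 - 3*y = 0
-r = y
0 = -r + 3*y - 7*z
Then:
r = -3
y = 3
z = 12/7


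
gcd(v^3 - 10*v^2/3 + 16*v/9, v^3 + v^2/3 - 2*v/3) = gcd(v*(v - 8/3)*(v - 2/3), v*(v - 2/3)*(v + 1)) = v^2 - 2*v/3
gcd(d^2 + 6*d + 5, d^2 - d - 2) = d + 1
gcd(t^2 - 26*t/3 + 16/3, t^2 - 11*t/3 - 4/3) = 1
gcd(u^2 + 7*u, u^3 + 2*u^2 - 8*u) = u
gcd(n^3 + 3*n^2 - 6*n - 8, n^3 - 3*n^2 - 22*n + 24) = n + 4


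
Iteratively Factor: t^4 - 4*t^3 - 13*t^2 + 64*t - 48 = (t - 4)*(t^3 - 13*t + 12) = (t - 4)*(t - 3)*(t^2 + 3*t - 4) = (t - 4)*(t - 3)*(t + 4)*(t - 1)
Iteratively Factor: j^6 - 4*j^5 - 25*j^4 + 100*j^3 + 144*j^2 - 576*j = (j - 4)*(j^5 - 25*j^3 + 144*j) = (j - 4)*(j - 3)*(j^4 + 3*j^3 - 16*j^2 - 48*j) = (j - 4)*(j - 3)*(j + 3)*(j^3 - 16*j) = (j - 4)*(j - 3)*(j + 3)*(j + 4)*(j^2 - 4*j) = (j - 4)^2*(j - 3)*(j + 3)*(j + 4)*(j)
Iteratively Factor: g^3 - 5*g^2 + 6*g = (g - 2)*(g^2 - 3*g) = (g - 3)*(g - 2)*(g)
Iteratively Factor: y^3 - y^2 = (y)*(y^2 - y) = y*(y - 1)*(y)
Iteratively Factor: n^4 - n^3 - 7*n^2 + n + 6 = (n + 1)*(n^3 - 2*n^2 - 5*n + 6) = (n + 1)*(n + 2)*(n^2 - 4*n + 3) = (n - 1)*(n + 1)*(n + 2)*(n - 3)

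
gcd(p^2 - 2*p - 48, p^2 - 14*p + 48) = p - 8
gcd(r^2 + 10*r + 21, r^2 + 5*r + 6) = r + 3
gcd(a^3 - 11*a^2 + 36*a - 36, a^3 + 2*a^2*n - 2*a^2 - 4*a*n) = a - 2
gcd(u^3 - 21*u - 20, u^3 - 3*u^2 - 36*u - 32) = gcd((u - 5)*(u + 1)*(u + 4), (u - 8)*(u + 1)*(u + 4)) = u^2 + 5*u + 4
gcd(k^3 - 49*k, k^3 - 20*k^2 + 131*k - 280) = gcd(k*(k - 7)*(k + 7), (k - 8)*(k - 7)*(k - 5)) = k - 7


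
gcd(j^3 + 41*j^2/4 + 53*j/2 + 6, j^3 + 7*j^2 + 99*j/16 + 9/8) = j^2 + 25*j/4 + 3/2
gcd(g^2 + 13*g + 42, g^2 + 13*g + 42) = g^2 + 13*g + 42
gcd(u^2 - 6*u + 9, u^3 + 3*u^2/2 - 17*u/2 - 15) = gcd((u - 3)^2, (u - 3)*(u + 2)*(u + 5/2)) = u - 3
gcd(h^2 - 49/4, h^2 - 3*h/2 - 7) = h - 7/2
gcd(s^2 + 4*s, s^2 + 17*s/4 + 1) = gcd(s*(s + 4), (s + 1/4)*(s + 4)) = s + 4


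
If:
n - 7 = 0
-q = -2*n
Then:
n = 7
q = 14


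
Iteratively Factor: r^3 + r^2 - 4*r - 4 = (r - 2)*(r^2 + 3*r + 2) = (r - 2)*(r + 2)*(r + 1)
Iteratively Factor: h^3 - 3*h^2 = (h - 3)*(h^2) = h*(h - 3)*(h)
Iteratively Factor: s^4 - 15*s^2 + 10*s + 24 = (s - 3)*(s^3 + 3*s^2 - 6*s - 8) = (s - 3)*(s + 4)*(s^2 - s - 2) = (s - 3)*(s + 1)*(s + 4)*(s - 2)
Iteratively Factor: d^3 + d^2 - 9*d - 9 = (d + 3)*(d^2 - 2*d - 3) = (d + 1)*(d + 3)*(d - 3)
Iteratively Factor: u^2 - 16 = (u + 4)*(u - 4)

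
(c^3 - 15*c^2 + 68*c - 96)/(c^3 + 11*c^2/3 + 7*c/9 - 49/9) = 9*(c^3 - 15*c^2 + 68*c - 96)/(9*c^3 + 33*c^2 + 7*c - 49)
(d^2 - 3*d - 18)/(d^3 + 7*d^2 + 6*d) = (d^2 - 3*d - 18)/(d*(d^2 + 7*d + 6))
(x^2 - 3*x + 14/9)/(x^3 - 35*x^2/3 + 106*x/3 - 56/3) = (x - 7/3)/(x^2 - 11*x + 28)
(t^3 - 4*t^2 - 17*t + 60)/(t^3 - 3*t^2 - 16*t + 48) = (t - 5)/(t - 4)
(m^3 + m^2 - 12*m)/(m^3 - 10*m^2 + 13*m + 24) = m*(m + 4)/(m^2 - 7*m - 8)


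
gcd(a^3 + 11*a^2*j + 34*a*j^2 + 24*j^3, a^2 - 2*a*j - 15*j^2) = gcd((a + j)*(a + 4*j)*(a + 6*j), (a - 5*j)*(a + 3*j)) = 1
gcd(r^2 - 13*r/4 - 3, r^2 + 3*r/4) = r + 3/4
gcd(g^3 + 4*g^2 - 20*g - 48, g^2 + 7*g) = 1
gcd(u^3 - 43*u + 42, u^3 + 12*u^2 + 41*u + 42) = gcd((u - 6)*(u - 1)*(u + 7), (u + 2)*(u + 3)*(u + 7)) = u + 7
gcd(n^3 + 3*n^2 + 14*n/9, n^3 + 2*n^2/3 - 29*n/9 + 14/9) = n + 7/3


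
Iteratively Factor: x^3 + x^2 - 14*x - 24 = (x - 4)*(x^2 + 5*x + 6) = (x - 4)*(x + 2)*(x + 3)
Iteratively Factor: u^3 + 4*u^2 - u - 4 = (u + 4)*(u^2 - 1) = (u - 1)*(u + 4)*(u + 1)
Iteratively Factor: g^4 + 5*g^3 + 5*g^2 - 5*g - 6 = (g + 2)*(g^3 + 3*g^2 - g - 3) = (g - 1)*(g + 2)*(g^2 + 4*g + 3) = (g - 1)*(g + 2)*(g + 3)*(g + 1)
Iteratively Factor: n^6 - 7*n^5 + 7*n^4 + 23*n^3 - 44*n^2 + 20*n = (n - 5)*(n^5 - 2*n^4 - 3*n^3 + 8*n^2 - 4*n) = n*(n - 5)*(n^4 - 2*n^3 - 3*n^2 + 8*n - 4) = n*(n - 5)*(n - 1)*(n^3 - n^2 - 4*n + 4) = n*(n - 5)*(n - 1)^2*(n^2 - 4) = n*(n - 5)*(n - 1)^2*(n + 2)*(n - 2)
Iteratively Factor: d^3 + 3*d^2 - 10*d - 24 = (d + 4)*(d^2 - d - 6) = (d - 3)*(d + 4)*(d + 2)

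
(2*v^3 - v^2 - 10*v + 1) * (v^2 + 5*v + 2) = 2*v^5 + 9*v^4 - 11*v^3 - 51*v^2 - 15*v + 2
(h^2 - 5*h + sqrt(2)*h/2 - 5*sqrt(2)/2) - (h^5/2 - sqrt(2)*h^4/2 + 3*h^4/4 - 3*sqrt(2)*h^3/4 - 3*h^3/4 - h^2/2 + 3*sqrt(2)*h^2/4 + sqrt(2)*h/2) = -h^5/2 - 3*h^4/4 + sqrt(2)*h^4/2 + 3*h^3/4 + 3*sqrt(2)*h^3/4 - 3*sqrt(2)*h^2/4 + 3*h^2/2 - 5*h - 5*sqrt(2)/2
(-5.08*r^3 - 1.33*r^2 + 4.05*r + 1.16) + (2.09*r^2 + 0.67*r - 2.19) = -5.08*r^3 + 0.76*r^2 + 4.72*r - 1.03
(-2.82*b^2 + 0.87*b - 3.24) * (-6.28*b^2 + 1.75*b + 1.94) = 17.7096*b^4 - 10.3986*b^3 + 16.3989*b^2 - 3.9822*b - 6.2856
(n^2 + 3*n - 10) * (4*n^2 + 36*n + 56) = 4*n^4 + 48*n^3 + 124*n^2 - 192*n - 560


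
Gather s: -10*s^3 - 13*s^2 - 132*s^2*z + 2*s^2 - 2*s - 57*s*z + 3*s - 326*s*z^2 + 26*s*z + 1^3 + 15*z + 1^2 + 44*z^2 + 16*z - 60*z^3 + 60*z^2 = -10*s^3 + s^2*(-132*z - 11) + s*(-326*z^2 - 31*z + 1) - 60*z^3 + 104*z^2 + 31*z + 2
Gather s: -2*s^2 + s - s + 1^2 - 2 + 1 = -2*s^2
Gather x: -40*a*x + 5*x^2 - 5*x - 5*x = 5*x^2 + x*(-40*a - 10)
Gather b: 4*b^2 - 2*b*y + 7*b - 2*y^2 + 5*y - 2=4*b^2 + b*(7 - 2*y) - 2*y^2 + 5*y - 2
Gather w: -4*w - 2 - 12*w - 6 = -16*w - 8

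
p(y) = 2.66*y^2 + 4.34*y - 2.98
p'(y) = 5.32*y + 4.34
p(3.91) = 54.66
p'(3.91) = 25.14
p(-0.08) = -3.31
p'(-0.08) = 3.91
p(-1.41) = -3.81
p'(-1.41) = -3.16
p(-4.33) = 28.10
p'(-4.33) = -18.70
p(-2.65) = 4.20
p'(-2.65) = -9.76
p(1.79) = 13.31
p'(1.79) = 13.86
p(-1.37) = -3.93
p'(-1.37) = -2.95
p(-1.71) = -2.62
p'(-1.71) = -4.76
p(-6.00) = 66.74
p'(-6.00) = -27.58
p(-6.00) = 66.74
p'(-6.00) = -27.58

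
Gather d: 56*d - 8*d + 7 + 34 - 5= 48*d + 36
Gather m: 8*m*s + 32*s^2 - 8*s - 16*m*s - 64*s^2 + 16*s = -8*m*s - 32*s^2 + 8*s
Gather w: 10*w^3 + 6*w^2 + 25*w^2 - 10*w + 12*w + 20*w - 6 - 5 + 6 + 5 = 10*w^3 + 31*w^2 + 22*w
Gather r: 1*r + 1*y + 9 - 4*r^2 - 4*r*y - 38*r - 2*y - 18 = -4*r^2 + r*(-4*y - 37) - y - 9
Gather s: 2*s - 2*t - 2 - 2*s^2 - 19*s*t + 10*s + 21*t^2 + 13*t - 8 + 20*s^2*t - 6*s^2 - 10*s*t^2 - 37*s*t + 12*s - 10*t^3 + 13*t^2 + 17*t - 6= s^2*(20*t - 8) + s*(-10*t^2 - 56*t + 24) - 10*t^3 + 34*t^2 + 28*t - 16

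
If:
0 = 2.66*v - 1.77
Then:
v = 0.67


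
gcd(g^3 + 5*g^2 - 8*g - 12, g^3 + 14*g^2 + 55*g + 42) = g^2 + 7*g + 6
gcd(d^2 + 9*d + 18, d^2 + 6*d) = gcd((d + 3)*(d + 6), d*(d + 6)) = d + 6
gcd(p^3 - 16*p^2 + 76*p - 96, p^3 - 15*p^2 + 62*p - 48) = p^2 - 14*p + 48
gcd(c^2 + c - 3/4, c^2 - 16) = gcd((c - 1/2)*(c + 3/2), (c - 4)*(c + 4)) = 1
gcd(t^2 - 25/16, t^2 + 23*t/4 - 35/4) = t - 5/4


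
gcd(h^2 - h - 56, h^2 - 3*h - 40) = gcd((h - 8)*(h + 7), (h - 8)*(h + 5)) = h - 8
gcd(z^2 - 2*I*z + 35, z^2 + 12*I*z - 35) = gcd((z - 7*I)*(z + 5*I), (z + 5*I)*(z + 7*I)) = z + 5*I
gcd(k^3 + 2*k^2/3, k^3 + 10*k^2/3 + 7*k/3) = k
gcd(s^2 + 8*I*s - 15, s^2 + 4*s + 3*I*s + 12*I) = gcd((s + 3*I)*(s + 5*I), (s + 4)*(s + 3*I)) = s + 3*I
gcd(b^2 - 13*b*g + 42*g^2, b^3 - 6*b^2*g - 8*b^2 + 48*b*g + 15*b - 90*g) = b - 6*g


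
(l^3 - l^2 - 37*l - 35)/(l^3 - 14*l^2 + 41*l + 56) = (l + 5)/(l - 8)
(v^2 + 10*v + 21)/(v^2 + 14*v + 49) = (v + 3)/(v + 7)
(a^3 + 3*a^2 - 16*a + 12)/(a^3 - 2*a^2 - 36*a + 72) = (a - 1)/(a - 6)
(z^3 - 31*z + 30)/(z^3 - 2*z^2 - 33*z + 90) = (z - 1)/(z - 3)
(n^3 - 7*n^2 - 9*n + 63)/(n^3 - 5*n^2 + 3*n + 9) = (n^2 - 4*n - 21)/(n^2 - 2*n - 3)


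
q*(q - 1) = q^2 - q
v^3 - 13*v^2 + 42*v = v*(v - 7)*(v - 6)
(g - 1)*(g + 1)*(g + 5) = g^3 + 5*g^2 - g - 5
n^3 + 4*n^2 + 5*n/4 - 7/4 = (n - 1/2)*(n + 1)*(n + 7/2)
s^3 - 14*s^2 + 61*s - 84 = (s - 7)*(s - 4)*(s - 3)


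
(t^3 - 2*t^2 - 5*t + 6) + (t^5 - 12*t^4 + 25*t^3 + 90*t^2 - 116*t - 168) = t^5 - 12*t^4 + 26*t^3 + 88*t^2 - 121*t - 162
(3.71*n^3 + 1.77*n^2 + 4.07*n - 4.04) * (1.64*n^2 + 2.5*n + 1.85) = 6.0844*n^5 + 12.1778*n^4 + 17.9633*n^3 + 6.8239*n^2 - 2.5705*n - 7.474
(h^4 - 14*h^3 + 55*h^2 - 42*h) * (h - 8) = h^5 - 22*h^4 + 167*h^3 - 482*h^2 + 336*h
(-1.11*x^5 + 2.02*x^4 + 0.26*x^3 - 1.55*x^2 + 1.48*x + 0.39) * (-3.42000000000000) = 3.7962*x^5 - 6.9084*x^4 - 0.8892*x^3 + 5.301*x^2 - 5.0616*x - 1.3338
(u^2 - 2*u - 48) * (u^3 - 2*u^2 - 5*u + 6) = u^5 - 4*u^4 - 49*u^3 + 112*u^2 + 228*u - 288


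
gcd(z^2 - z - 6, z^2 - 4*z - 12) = z + 2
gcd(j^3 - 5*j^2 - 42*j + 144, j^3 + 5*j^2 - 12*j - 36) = j^2 + 3*j - 18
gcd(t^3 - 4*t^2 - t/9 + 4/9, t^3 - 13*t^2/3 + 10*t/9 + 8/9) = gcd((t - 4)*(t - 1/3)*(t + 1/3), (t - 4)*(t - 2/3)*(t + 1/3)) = t^2 - 11*t/3 - 4/3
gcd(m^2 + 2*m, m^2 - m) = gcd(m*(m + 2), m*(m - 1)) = m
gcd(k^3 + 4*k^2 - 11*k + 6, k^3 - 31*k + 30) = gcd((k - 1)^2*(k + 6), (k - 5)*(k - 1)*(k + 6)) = k^2 + 5*k - 6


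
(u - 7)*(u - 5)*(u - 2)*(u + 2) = u^4 - 12*u^3 + 31*u^2 + 48*u - 140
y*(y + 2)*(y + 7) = y^3 + 9*y^2 + 14*y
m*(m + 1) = m^2 + m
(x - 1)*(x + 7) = x^2 + 6*x - 7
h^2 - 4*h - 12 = (h - 6)*(h + 2)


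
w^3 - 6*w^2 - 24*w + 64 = (w - 8)*(w - 2)*(w + 4)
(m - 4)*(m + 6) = m^2 + 2*m - 24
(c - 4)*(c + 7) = c^2 + 3*c - 28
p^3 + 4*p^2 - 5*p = p*(p - 1)*(p + 5)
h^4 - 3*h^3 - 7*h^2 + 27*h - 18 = (h - 3)*(h - 2)*(h - 1)*(h + 3)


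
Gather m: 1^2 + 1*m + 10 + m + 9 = 2*m + 20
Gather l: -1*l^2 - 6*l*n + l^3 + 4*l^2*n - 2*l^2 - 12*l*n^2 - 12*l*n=l^3 + l^2*(4*n - 3) + l*(-12*n^2 - 18*n)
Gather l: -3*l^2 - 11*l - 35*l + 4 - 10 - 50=-3*l^2 - 46*l - 56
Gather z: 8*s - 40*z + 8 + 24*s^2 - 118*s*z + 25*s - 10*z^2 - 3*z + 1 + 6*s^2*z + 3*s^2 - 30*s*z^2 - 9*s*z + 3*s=27*s^2 + 36*s + z^2*(-30*s - 10) + z*(6*s^2 - 127*s - 43) + 9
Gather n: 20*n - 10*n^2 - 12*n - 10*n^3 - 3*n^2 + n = -10*n^3 - 13*n^2 + 9*n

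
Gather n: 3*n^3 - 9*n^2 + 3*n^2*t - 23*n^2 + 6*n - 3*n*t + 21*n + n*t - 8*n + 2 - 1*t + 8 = 3*n^3 + n^2*(3*t - 32) + n*(19 - 2*t) - t + 10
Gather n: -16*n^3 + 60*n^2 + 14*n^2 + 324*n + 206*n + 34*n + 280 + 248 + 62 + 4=-16*n^3 + 74*n^2 + 564*n + 594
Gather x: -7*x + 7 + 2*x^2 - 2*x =2*x^2 - 9*x + 7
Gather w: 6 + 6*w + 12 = 6*w + 18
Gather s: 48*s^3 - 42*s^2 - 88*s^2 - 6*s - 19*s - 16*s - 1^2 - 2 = 48*s^3 - 130*s^2 - 41*s - 3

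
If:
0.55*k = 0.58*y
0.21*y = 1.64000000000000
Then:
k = 8.24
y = 7.81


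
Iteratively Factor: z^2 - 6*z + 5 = (z - 1)*(z - 5)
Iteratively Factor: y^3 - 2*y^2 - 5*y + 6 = (y - 3)*(y^2 + y - 2) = (y - 3)*(y - 1)*(y + 2)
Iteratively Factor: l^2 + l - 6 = (l + 3)*(l - 2)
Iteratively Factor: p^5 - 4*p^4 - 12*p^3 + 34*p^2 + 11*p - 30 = (p + 1)*(p^4 - 5*p^3 - 7*p^2 + 41*p - 30) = (p - 5)*(p + 1)*(p^3 - 7*p + 6) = (p - 5)*(p - 1)*(p + 1)*(p^2 + p - 6) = (p - 5)*(p - 1)*(p + 1)*(p + 3)*(p - 2)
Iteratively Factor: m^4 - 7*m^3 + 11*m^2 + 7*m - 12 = (m - 1)*(m^3 - 6*m^2 + 5*m + 12) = (m - 1)*(m + 1)*(m^2 - 7*m + 12) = (m - 3)*(m - 1)*(m + 1)*(m - 4)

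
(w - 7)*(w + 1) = w^2 - 6*w - 7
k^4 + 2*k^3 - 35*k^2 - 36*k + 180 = (k - 5)*(k - 2)*(k + 3)*(k + 6)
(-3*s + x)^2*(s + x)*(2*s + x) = 18*s^4 + 15*s^3*x - 7*s^2*x^2 - 3*s*x^3 + x^4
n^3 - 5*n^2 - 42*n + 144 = (n - 8)*(n - 3)*(n + 6)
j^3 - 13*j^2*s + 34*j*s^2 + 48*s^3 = (j - 8*s)*(j - 6*s)*(j + s)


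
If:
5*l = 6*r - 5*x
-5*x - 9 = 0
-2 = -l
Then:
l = 2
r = 1/6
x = -9/5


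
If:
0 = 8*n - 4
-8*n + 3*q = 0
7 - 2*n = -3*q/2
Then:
No Solution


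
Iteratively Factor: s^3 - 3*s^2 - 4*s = (s + 1)*(s^2 - 4*s) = s*(s + 1)*(s - 4)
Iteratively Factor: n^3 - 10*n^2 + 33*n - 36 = (n - 3)*(n^2 - 7*n + 12) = (n - 4)*(n - 3)*(n - 3)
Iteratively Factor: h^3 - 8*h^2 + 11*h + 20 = (h - 4)*(h^2 - 4*h - 5) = (h - 4)*(h + 1)*(h - 5)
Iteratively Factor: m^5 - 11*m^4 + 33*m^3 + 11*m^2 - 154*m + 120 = (m + 2)*(m^4 - 13*m^3 + 59*m^2 - 107*m + 60) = (m - 5)*(m + 2)*(m^3 - 8*m^2 + 19*m - 12) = (m - 5)*(m - 4)*(m + 2)*(m^2 - 4*m + 3) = (m - 5)*(m - 4)*(m - 1)*(m + 2)*(m - 3)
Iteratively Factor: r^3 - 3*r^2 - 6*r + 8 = (r + 2)*(r^2 - 5*r + 4) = (r - 1)*(r + 2)*(r - 4)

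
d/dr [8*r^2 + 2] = 16*r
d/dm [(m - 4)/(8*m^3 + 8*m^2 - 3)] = (8*m^3 + 8*m^2 - 8*m*(m - 4)*(3*m + 2) - 3)/(8*m^3 + 8*m^2 - 3)^2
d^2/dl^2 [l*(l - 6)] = 2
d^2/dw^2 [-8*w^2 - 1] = -16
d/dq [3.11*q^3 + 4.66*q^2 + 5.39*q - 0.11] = 9.33*q^2 + 9.32*q + 5.39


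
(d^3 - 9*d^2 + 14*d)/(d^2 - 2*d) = d - 7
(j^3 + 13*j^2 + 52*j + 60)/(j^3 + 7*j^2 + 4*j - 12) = (j + 5)/(j - 1)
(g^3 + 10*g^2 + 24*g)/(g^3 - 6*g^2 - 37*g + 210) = g*(g + 4)/(g^2 - 12*g + 35)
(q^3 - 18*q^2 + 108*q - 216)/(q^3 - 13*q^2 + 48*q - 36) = (q - 6)/(q - 1)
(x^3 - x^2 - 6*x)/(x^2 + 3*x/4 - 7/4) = 4*x*(x^2 - x - 6)/(4*x^2 + 3*x - 7)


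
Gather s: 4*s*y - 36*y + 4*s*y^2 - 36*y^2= s*(4*y^2 + 4*y) - 36*y^2 - 36*y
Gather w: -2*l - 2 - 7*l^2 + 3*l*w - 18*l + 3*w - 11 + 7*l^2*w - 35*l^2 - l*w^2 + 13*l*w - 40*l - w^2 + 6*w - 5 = -42*l^2 - 60*l + w^2*(-l - 1) + w*(7*l^2 + 16*l + 9) - 18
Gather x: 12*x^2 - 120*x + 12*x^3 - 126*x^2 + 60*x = 12*x^3 - 114*x^2 - 60*x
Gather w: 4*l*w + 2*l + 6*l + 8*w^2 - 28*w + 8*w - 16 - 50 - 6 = 8*l + 8*w^2 + w*(4*l - 20) - 72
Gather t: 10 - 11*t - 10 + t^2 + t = t^2 - 10*t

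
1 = 1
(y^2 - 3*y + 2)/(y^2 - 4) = (y - 1)/(y + 2)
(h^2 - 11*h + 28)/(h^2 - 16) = (h - 7)/(h + 4)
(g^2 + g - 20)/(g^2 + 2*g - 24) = (g + 5)/(g + 6)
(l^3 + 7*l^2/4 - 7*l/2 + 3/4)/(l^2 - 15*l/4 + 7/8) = 2*(l^2 + 2*l - 3)/(2*l - 7)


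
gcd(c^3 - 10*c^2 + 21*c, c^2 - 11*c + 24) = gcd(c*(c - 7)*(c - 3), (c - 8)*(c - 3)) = c - 3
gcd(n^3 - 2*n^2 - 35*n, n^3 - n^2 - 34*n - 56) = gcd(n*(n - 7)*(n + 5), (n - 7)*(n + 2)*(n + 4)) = n - 7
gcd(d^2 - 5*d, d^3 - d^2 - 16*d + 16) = 1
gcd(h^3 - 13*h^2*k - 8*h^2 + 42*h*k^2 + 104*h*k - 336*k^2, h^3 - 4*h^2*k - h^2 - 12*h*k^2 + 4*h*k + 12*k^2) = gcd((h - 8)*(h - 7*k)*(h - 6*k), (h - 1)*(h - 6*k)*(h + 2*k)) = h - 6*k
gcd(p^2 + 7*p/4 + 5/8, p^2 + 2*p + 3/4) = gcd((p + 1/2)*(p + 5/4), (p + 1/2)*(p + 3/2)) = p + 1/2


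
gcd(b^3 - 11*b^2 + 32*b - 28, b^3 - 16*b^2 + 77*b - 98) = b^2 - 9*b + 14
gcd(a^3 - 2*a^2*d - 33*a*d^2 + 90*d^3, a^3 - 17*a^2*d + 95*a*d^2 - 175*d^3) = a - 5*d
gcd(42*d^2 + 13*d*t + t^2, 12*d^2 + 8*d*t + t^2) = 6*d + t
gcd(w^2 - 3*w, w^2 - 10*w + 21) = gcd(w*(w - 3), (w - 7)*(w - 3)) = w - 3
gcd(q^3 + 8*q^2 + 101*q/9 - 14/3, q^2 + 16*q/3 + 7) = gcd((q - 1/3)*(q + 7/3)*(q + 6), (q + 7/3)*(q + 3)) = q + 7/3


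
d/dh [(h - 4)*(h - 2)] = 2*h - 6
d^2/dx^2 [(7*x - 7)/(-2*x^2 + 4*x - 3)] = 28*(x - 1)*(6*x^2 - 12*x - 8*(x - 1)^2 + 9)/(2*x^2 - 4*x + 3)^3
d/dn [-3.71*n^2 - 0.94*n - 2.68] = -7.42*n - 0.94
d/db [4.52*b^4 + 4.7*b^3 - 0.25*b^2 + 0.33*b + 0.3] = 18.08*b^3 + 14.1*b^2 - 0.5*b + 0.33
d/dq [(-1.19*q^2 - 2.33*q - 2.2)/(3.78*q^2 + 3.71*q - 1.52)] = (4.3925*q^2 + 20.2496*q + 11.7036)/(14.2884*q^4 + 28.0476*q^3 + 2.2729*q^2 - 11.2784*q + 2.3104)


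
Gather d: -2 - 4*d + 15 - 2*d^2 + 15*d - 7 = -2*d^2 + 11*d + 6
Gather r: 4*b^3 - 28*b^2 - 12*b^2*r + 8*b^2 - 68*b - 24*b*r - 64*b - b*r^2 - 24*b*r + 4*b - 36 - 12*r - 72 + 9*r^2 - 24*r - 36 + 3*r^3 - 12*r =4*b^3 - 20*b^2 - 128*b + 3*r^3 + r^2*(9 - b) + r*(-12*b^2 - 48*b - 48) - 144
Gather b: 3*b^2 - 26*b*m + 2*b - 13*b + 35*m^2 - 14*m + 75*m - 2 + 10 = 3*b^2 + b*(-26*m - 11) + 35*m^2 + 61*m + 8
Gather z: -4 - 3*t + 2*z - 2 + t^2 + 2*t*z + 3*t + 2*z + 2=t^2 + z*(2*t + 4) - 4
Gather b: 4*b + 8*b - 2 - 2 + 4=12*b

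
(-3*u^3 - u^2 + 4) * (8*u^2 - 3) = -24*u^5 - 8*u^4 + 9*u^3 + 35*u^2 - 12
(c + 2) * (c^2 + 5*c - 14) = c^3 + 7*c^2 - 4*c - 28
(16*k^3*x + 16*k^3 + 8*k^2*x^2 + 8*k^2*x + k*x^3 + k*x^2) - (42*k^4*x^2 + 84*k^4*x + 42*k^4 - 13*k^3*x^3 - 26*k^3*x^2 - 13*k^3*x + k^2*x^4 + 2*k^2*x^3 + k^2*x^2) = -42*k^4*x^2 - 84*k^4*x - 42*k^4 + 13*k^3*x^3 + 26*k^3*x^2 + 29*k^3*x + 16*k^3 - k^2*x^4 - 2*k^2*x^3 + 7*k^2*x^2 + 8*k^2*x + k*x^3 + k*x^2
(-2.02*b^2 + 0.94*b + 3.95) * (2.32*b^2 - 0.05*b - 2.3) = -4.6864*b^4 + 2.2818*b^3 + 13.763*b^2 - 2.3595*b - 9.085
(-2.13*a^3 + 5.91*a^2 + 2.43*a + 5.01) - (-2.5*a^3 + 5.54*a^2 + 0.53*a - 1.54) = 0.37*a^3 + 0.37*a^2 + 1.9*a + 6.55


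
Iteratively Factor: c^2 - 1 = (c + 1)*(c - 1)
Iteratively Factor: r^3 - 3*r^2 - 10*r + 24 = (r + 3)*(r^2 - 6*r + 8) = (r - 4)*(r + 3)*(r - 2)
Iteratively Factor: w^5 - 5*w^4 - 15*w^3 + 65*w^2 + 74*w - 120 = (w - 4)*(w^4 - w^3 - 19*w^2 - 11*w + 30) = (w - 4)*(w - 1)*(w^3 - 19*w - 30) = (w - 5)*(w - 4)*(w - 1)*(w^2 + 5*w + 6) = (w - 5)*(w - 4)*(w - 1)*(w + 3)*(w + 2)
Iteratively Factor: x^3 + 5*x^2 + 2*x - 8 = (x + 2)*(x^2 + 3*x - 4) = (x + 2)*(x + 4)*(x - 1)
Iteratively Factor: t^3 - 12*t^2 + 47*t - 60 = (t - 5)*(t^2 - 7*t + 12) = (t - 5)*(t - 3)*(t - 4)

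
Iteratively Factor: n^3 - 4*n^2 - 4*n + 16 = (n + 2)*(n^2 - 6*n + 8) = (n - 4)*(n + 2)*(n - 2)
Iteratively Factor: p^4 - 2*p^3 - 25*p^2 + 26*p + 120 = (p + 2)*(p^3 - 4*p^2 - 17*p + 60) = (p + 2)*(p + 4)*(p^2 - 8*p + 15) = (p - 3)*(p + 2)*(p + 4)*(p - 5)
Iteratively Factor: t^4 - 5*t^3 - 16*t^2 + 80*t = (t + 4)*(t^3 - 9*t^2 + 20*t) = (t - 5)*(t + 4)*(t^2 - 4*t) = (t - 5)*(t - 4)*(t + 4)*(t)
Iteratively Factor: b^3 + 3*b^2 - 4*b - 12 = (b + 2)*(b^2 + b - 6) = (b + 2)*(b + 3)*(b - 2)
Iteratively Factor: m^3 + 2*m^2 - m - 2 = (m + 2)*(m^2 - 1) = (m + 1)*(m + 2)*(m - 1)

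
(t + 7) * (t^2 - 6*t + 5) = t^3 + t^2 - 37*t + 35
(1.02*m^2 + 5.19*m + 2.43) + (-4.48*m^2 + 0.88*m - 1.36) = -3.46*m^2 + 6.07*m + 1.07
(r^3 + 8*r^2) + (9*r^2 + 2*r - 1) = r^3 + 17*r^2 + 2*r - 1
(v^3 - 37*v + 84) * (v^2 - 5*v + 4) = v^5 - 5*v^4 - 33*v^3 + 269*v^2 - 568*v + 336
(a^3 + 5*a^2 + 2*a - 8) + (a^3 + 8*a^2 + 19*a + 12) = 2*a^3 + 13*a^2 + 21*a + 4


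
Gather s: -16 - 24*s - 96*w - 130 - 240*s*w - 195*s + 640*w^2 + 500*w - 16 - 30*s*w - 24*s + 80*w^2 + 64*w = s*(-270*w - 243) + 720*w^2 + 468*w - 162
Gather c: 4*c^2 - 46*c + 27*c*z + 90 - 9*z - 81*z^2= 4*c^2 + c*(27*z - 46) - 81*z^2 - 9*z + 90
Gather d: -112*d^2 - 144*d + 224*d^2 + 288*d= 112*d^2 + 144*d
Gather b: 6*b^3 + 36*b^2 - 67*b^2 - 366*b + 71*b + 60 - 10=6*b^3 - 31*b^2 - 295*b + 50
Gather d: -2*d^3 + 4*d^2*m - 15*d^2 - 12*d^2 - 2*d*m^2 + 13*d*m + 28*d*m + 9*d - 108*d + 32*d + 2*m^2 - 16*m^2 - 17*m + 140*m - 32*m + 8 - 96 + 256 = -2*d^3 + d^2*(4*m - 27) + d*(-2*m^2 + 41*m - 67) - 14*m^2 + 91*m + 168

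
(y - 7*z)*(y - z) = y^2 - 8*y*z + 7*z^2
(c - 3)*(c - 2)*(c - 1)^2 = c^4 - 7*c^3 + 17*c^2 - 17*c + 6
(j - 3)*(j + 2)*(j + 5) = j^3 + 4*j^2 - 11*j - 30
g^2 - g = g*(g - 1)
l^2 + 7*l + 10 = (l + 2)*(l + 5)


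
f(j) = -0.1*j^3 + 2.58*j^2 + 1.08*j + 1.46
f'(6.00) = 21.24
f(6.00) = 79.22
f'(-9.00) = -69.66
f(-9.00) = 273.62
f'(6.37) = 21.78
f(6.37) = 87.18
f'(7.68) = 23.01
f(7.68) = 116.63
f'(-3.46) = -20.37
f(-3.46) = 32.75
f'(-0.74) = -2.90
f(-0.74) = 2.11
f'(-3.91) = -23.68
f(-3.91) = 42.66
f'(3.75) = 16.21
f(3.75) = 36.52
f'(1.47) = 8.02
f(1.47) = 8.31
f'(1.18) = 6.75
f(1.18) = 6.16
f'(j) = -0.3*j^2 + 5.16*j + 1.08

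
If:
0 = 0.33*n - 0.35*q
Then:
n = 1.06060606060606*q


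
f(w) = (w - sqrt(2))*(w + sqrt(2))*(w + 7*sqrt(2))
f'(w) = (w - sqrt(2))*(w + sqrt(2)) + (w - sqrt(2))*(w + 7*sqrt(2)) + (w + sqrt(2))*(w + 7*sqrt(2))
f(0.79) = -14.71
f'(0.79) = 15.51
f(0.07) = -19.89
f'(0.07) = -0.60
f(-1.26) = -3.56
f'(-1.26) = -22.18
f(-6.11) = 133.89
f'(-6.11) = -10.98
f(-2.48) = 30.79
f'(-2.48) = -32.65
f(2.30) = 40.14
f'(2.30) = 59.41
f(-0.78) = -12.69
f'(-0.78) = -15.62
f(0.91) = -12.67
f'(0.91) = 18.50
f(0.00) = -19.80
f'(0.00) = -2.00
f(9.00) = 1493.06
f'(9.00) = 419.19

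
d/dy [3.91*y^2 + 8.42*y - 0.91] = 7.82*y + 8.42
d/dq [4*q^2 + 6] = 8*q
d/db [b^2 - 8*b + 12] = 2*b - 8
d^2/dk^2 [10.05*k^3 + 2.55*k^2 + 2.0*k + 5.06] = 60.3*k + 5.1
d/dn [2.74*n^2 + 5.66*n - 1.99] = 5.48*n + 5.66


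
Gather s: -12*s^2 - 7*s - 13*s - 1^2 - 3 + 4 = -12*s^2 - 20*s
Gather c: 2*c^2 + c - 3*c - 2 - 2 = 2*c^2 - 2*c - 4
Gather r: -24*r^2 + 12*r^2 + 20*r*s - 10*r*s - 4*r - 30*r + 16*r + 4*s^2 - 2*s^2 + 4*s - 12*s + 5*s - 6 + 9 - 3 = -12*r^2 + r*(10*s - 18) + 2*s^2 - 3*s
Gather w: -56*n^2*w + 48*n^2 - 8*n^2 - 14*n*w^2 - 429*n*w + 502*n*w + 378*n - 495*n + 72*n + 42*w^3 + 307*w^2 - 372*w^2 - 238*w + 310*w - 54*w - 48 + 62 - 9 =40*n^2 - 45*n + 42*w^3 + w^2*(-14*n - 65) + w*(-56*n^2 + 73*n + 18) + 5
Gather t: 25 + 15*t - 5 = 15*t + 20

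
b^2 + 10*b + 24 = (b + 4)*(b + 6)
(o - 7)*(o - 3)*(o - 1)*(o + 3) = o^4 - 8*o^3 - 2*o^2 + 72*o - 63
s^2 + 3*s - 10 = (s - 2)*(s + 5)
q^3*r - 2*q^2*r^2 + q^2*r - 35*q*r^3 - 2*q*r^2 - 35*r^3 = (q - 7*r)*(q + 5*r)*(q*r + r)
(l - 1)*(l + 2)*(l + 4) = l^3 + 5*l^2 + 2*l - 8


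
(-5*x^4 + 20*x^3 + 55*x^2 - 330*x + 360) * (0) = 0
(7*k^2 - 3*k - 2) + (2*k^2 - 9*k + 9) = 9*k^2 - 12*k + 7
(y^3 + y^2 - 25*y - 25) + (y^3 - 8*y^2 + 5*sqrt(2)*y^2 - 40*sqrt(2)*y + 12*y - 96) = 2*y^3 - 7*y^2 + 5*sqrt(2)*y^2 - 40*sqrt(2)*y - 13*y - 121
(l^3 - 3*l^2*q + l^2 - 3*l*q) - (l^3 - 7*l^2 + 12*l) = -3*l^2*q + 8*l^2 - 3*l*q - 12*l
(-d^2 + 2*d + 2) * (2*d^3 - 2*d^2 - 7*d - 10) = -2*d^5 + 6*d^4 + 7*d^3 - 8*d^2 - 34*d - 20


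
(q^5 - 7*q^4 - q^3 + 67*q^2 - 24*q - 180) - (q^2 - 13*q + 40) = q^5 - 7*q^4 - q^3 + 66*q^2 - 11*q - 220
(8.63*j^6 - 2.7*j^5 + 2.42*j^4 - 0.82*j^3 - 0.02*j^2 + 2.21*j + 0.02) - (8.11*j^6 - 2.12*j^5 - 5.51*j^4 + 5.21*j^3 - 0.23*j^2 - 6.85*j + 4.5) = 0.520000000000001*j^6 - 0.58*j^5 + 7.93*j^4 - 6.03*j^3 + 0.21*j^2 + 9.06*j - 4.48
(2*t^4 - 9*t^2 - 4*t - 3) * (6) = 12*t^4 - 54*t^2 - 24*t - 18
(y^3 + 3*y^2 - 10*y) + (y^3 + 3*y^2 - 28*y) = 2*y^3 + 6*y^2 - 38*y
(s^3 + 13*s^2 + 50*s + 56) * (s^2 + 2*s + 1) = s^5 + 15*s^4 + 77*s^3 + 169*s^2 + 162*s + 56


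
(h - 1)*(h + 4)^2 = h^3 + 7*h^2 + 8*h - 16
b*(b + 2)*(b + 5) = b^3 + 7*b^2 + 10*b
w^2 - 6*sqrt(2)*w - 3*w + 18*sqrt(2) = (w - 3)*(w - 6*sqrt(2))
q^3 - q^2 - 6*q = q*(q - 3)*(q + 2)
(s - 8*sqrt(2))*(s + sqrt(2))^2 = s^3 - 6*sqrt(2)*s^2 - 30*s - 16*sqrt(2)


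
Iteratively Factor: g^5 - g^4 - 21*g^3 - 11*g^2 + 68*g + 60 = (g + 2)*(g^4 - 3*g^3 - 15*g^2 + 19*g + 30) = (g - 2)*(g + 2)*(g^3 - g^2 - 17*g - 15) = (g - 2)*(g + 2)*(g + 3)*(g^2 - 4*g - 5) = (g - 2)*(g + 1)*(g + 2)*(g + 3)*(g - 5)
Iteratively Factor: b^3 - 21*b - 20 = (b + 1)*(b^2 - b - 20) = (b + 1)*(b + 4)*(b - 5)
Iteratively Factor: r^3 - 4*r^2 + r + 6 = (r - 3)*(r^2 - r - 2) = (r - 3)*(r + 1)*(r - 2)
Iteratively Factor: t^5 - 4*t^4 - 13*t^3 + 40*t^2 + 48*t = (t)*(t^4 - 4*t^3 - 13*t^2 + 40*t + 48) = t*(t - 4)*(t^3 - 13*t - 12) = t*(t - 4)*(t + 3)*(t^2 - 3*t - 4) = t*(t - 4)*(t + 1)*(t + 3)*(t - 4)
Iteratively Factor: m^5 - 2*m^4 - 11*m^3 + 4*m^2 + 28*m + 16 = (m - 4)*(m^4 + 2*m^3 - 3*m^2 - 8*m - 4) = (m - 4)*(m - 2)*(m^3 + 4*m^2 + 5*m + 2) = (m - 4)*(m - 2)*(m + 2)*(m^2 + 2*m + 1) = (m - 4)*(m - 2)*(m + 1)*(m + 2)*(m + 1)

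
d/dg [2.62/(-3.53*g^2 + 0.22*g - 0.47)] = (18.4972*g - 0.5764)/(3.53*g^2 - 0.22*g + 0.47)^2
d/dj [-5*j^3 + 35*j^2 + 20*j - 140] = -15*j^2 + 70*j + 20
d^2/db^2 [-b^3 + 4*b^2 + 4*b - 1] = 8 - 6*b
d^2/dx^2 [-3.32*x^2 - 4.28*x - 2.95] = -6.64000000000000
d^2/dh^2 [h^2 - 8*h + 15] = 2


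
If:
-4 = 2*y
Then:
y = -2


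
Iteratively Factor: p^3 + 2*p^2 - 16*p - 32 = (p + 4)*(p^2 - 2*p - 8) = (p - 4)*(p + 4)*(p + 2)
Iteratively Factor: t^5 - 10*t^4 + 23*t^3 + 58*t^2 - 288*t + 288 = (t - 3)*(t^4 - 7*t^3 + 2*t^2 + 64*t - 96) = (t - 3)*(t - 2)*(t^3 - 5*t^2 - 8*t + 48) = (t - 4)*(t - 3)*(t - 2)*(t^2 - t - 12) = (t - 4)^2*(t - 3)*(t - 2)*(t + 3)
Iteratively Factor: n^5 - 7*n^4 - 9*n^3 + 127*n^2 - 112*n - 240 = (n + 4)*(n^4 - 11*n^3 + 35*n^2 - 13*n - 60) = (n - 4)*(n + 4)*(n^3 - 7*n^2 + 7*n + 15) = (n - 4)*(n - 3)*(n + 4)*(n^2 - 4*n - 5) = (n - 4)*(n - 3)*(n + 1)*(n + 4)*(n - 5)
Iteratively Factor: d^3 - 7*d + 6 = (d - 2)*(d^2 + 2*d - 3) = (d - 2)*(d - 1)*(d + 3)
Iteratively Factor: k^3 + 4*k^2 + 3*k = (k)*(k^2 + 4*k + 3) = k*(k + 1)*(k + 3)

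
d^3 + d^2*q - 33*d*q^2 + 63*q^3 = (d - 3*q)^2*(d + 7*q)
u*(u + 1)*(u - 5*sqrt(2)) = u^3 - 5*sqrt(2)*u^2 + u^2 - 5*sqrt(2)*u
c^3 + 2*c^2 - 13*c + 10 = (c - 2)*(c - 1)*(c + 5)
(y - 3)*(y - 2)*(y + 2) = y^3 - 3*y^2 - 4*y + 12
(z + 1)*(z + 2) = z^2 + 3*z + 2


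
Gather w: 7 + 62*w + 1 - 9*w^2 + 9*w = -9*w^2 + 71*w + 8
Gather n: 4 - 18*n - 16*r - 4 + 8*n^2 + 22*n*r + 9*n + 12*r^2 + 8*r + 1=8*n^2 + n*(22*r - 9) + 12*r^2 - 8*r + 1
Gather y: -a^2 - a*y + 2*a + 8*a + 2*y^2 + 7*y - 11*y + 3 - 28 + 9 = -a^2 + 10*a + 2*y^2 + y*(-a - 4) - 16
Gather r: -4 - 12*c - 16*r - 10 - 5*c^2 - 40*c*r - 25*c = -5*c^2 - 37*c + r*(-40*c - 16) - 14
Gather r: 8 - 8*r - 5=3 - 8*r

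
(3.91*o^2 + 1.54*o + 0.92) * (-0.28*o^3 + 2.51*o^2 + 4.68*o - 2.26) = -1.0948*o^5 + 9.3829*o^4 + 21.9066*o^3 + 0.6798*o^2 + 0.8252*o - 2.0792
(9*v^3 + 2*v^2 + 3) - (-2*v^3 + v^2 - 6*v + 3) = 11*v^3 + v^2 + 6*v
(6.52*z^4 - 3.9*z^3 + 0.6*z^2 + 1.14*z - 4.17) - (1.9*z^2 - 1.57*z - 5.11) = 6.52*z^4 - 3.9*z^3 - 1.3*z^2 + 2.71*z + 0.94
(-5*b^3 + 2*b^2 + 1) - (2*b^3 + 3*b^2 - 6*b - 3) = -7*b^3 - b^2 + 6*b + 4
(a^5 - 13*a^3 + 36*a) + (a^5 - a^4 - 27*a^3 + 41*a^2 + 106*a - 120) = 2*a^5 - a^4 - 40*a^3 + 41*a^2 + 142*a - 120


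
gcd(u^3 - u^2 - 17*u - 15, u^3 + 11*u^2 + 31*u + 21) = u^2 + 4*u + 3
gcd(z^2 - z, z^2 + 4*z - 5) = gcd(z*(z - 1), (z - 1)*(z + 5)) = z - 1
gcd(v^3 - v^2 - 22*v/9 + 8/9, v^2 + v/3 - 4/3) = v + 4/3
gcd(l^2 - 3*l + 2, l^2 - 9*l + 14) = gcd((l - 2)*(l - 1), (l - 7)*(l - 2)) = l - 2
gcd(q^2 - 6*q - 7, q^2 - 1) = q + 1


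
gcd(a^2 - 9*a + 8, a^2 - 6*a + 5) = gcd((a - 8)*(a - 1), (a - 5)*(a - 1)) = a - 1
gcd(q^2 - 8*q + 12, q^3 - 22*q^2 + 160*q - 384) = q - 6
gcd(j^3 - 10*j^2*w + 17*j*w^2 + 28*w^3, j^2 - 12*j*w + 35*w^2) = -j + 7*w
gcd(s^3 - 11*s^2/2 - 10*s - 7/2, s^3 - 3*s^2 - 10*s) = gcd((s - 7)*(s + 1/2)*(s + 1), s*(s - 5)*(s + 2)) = 1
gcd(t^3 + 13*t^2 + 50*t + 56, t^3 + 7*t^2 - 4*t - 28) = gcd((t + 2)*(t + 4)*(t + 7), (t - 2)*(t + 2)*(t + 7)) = t^2 + 9*t + 14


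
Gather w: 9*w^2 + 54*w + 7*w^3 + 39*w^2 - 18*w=7*w^3 + 48*w^2 + 36*w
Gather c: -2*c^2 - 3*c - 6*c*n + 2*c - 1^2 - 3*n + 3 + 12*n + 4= -2*c^2 + c*(-6*n - 1) + 9*n + 6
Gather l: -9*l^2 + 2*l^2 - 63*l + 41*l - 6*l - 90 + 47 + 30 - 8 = -7*l^2 - 28*l - 21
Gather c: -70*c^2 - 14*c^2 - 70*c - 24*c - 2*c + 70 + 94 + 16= -84*c^2 - 96*c + 180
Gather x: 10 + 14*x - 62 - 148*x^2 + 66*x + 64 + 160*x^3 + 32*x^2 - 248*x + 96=160*x^3 - 116*x^2 - 168*x + 108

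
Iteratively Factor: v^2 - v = (v)*(v - 1)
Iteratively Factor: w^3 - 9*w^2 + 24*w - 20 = (w - 2)*(w^2 - 7*w + 10) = (w - 2)^2*(w - 5)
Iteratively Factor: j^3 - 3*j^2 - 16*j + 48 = (j - 4)*(j^2 + j - 12) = (j - 4)*(j + 4)*(j - 3)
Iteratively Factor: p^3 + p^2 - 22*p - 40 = (p - 5)*(p^2 + 6*p + 8) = (p - 5)*(p + 2)*(p + 4)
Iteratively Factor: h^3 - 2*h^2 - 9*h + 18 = (h + 3)*(h^2 - 5*h + 6) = (h - 3)*(h + 3)*(h - 2)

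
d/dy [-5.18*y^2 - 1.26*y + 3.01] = -10.36*y - 1.26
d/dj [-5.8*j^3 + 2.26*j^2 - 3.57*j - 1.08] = -17.4*j^2 + 4.52*j - 3.57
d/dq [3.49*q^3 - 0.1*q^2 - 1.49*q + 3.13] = 10.47*q^2 - 0.2*q - 1.49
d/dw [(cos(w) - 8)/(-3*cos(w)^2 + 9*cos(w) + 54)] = (sin(w)^2 + 16*cos(w) - 43)*sin(w)/(3*(sin(w)^2 + 3*cos(w) + 17)^2)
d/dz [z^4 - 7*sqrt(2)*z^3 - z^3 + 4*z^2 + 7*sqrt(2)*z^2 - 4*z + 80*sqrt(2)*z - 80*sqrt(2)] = 4*z^3 - 21*sqrt(2)*z^2 - 3*z^2 + 8*z + 14*sqrt(2)*z - 4 + 80*sqrt(2)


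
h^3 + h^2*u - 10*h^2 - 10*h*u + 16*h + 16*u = (h - 8)*(h - 2)*(h + u)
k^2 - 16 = (k - 4)*(k + 4)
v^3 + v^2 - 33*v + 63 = (v - 3)^2*(v + 7)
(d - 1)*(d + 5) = d^2 + 4*d - 5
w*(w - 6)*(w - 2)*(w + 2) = w^4 - 6*w^3 - 4*w^2 + 24*w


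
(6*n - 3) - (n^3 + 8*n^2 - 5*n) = -n^3 - 8*n^2 + 11*n - 3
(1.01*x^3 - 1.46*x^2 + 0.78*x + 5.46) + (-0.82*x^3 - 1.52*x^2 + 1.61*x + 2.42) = 0.19*x^3 - 2.98*x^2 + 2.39*x + 7.88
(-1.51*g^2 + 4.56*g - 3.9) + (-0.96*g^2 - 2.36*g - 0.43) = -2.47*g^2 + 2.2*g - 4.33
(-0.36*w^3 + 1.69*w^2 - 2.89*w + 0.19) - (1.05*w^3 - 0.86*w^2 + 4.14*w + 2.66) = -1.41*w^3 + 2.55*w^2 - 7.03*w - 2.47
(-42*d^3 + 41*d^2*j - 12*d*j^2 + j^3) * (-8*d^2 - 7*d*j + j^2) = 336*d^5 - 34*d^4*j - 233*d^3*j^2 + 117*d^2*j^3 - 19*d*j^4 + j^5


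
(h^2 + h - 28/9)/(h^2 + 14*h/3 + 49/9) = (3*h - 4)/(3*h + 7)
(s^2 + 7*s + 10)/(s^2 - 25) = (s + 2)/(s - 5)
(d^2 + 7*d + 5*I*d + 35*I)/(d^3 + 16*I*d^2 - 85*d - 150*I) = (d + 7)/(d^2 + 11*I*d - 30)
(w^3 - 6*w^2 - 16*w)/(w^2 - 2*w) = (w^2 - 6*w - 16)/(w - 2)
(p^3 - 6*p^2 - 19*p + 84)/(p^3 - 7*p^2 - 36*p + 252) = (p^2 + p - 12)/(p^2 - 36)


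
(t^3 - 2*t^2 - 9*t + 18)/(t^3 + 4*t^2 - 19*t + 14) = (t^2 - 9)/(t^2 + 6*t - 7)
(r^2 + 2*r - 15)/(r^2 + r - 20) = (r - 3)/(r - 4)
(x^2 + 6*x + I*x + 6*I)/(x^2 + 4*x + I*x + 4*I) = (x + 6)/(x + 4)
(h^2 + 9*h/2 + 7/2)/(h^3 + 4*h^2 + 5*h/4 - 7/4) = 2/(2*h - 1)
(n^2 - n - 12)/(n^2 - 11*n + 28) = (n + 3)/(n - 7)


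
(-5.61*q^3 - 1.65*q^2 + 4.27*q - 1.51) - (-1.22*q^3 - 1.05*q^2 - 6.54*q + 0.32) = -4.39*q^3 - 0.6*q^2 + 10.81*q - 1.83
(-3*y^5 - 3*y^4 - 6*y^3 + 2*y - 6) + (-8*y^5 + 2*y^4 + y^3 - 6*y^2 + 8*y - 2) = -11*y^5 - y^4 - 5*y^3 - 6*y^2 + 10*y - 8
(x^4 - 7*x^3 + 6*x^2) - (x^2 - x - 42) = x^4 - 7*x^3 + 5*x^2 + x + 42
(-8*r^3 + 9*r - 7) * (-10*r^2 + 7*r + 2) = 80*r^5 - 56*r^4 - 106*r^3 + 133*r^2 - 31*r - 14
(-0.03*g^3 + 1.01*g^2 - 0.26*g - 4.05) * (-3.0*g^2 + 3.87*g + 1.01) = 0.09*g^5 - 3.1461*g^4 + 4.6584*g^3 + 12.1639*g^2 - 15.9361*g - 4.0905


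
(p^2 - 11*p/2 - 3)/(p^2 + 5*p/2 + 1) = (p - 6)/(p + 2)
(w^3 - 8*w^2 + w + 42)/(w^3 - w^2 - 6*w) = (w - 7)/w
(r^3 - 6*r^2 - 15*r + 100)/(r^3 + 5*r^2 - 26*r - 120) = (r - 5)/(r + 6)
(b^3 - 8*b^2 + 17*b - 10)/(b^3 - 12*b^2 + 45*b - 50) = (b - 1)/(b - 5)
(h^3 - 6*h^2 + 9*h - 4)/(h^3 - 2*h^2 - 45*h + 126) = (h^3 - 6*h^2 + 9*h - 4)/(h^3 - 2*h^2 - 45*h + 126)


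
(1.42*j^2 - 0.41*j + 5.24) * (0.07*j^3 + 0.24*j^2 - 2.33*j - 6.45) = 0.0994*j^5 + 0.3121*j^4 - 3.0402*j^3 - 6.9461*j^2 - 9.5647*j - 33.798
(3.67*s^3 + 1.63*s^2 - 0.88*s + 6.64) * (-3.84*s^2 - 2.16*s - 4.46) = -14.0928*s^5 - 14.1864*s^4 - 16.5098*s^3 - 30.8666*s^2 - 10.4176*s - 29.6144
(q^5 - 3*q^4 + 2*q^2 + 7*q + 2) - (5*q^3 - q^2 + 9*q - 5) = q^5 - 3*q^4 - 5*q^3 + 3*q^2 - 2*q + 7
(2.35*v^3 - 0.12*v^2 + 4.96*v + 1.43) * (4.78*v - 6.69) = 11.233*v^4 - 16.2951*v^3 + 24.5116*v^2 - 26.347*v - 9.5667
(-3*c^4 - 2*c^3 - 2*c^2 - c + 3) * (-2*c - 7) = 6*c^5 + 25*c^4 + 18*c^3 + 16*c^2 + c - 21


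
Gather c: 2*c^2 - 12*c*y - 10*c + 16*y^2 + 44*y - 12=2*c^2 + c*(-12*y - 10) + 16*y^2 + 44*y - 12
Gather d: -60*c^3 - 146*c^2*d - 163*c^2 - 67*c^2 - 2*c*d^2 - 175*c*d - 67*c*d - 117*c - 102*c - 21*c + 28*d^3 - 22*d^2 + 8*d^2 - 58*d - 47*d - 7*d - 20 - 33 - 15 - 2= -60*c^3 - 230*c^2 - 240*c + 28*d^3 + d^2*(-2*c - 14) + d*(-146*c^2 - 242*c - 112) - 70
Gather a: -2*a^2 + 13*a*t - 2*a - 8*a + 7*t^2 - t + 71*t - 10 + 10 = -2*a^2 + a*(13*t - 10) + 7*t^2 + 70*t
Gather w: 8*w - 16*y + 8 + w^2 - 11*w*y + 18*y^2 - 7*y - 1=w^2 + w*(8 - 11*y) + 18*y^2 - 23*y + 7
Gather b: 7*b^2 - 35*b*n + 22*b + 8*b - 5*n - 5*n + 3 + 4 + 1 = 7*b^2 + b*(30 - 35*n) - 10*n + 8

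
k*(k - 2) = k^2 - 2*k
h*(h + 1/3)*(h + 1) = h^3 + 4*h^2/3 + h/3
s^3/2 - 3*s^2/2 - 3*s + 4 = (s/2 + 1)*(s - 4)*(s - 1)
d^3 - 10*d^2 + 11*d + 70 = (d - 7)*(d - 5)*(d + 2)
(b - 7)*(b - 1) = b^2 - 8*b + 7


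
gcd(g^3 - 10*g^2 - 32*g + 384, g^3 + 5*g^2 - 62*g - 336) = g^2 - 2*g - 48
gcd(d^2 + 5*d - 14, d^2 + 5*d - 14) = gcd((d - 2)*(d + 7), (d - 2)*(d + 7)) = d^2 + 5*d - 14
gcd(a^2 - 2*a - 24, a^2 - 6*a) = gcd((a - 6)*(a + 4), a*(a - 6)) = a - 6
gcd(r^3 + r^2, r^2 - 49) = 1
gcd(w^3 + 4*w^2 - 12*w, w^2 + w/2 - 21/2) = 1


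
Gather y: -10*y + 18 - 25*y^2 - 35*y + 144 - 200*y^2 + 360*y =-225*y^2 + 315*y + 162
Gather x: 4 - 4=0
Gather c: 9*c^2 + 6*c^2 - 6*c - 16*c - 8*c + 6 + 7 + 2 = 15*c^2 - 30*c + 15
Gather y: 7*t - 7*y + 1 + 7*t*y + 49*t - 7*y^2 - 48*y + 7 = 56*t - 7*y^2 + y*(7*t - 55) + 8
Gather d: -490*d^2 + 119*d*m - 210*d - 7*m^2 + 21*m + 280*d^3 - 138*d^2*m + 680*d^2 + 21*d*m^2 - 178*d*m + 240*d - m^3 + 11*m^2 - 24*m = 280*d^3 + d^2*(190 - 138*m) + d*(21*m^2 - 59*m + 30) - m^3 + 4*m^2 - 3*m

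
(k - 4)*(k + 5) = k^2 + k - 20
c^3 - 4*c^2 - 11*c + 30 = (c - 5)*(c - 2)*(c + 3)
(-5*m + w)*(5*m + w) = -25*m^2 + w^2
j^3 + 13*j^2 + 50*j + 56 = (j + 2)*(j + 4)*(j + 7)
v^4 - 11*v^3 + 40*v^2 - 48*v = v*(v - 4)^2*(v - 3)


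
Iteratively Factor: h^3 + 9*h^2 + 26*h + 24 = (h + 4)*(h^2 + 5*h + 6) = (h + 3)*(h + 4)*(h + 2)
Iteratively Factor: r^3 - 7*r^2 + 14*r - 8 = (r - 1)*(r^2 - 6*r + 8) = (r - 4)*(r - 1)*(r - 2)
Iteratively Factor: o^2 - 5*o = (o - 5)*(o)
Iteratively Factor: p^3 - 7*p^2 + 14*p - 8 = (p - 1)*(p^2 - 6*p + 8) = (p - 2)*(p - 1)*(p - 4)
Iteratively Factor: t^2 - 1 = (t + 1)*(t - 1)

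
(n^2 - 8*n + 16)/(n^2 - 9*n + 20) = (n - 4)/(n - 5)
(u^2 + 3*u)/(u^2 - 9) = u/(u - 3)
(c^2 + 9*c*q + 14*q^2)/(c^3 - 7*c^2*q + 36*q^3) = (c + 7*q)/(c^2 - 9*c*q + 18*q^2)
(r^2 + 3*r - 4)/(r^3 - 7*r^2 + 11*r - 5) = (r + 4)/(r^2 - 6*r + 5)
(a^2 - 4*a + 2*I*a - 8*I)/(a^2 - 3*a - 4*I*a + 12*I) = (a^2 + 2*a*(-2 + I) - 8*I)/(a^2 - a*(3 + 4*I) + 12*I)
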